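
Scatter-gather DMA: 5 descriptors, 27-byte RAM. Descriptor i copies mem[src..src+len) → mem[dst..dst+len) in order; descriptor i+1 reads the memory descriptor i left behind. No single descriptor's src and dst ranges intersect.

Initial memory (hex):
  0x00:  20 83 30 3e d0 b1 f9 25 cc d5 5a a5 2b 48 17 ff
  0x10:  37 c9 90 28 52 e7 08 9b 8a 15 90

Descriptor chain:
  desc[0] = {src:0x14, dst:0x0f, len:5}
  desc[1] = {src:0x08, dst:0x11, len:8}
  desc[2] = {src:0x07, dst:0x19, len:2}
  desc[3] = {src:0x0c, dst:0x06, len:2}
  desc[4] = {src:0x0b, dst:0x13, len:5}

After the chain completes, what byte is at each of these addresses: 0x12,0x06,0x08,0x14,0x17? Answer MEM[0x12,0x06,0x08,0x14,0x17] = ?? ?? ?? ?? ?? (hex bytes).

  after D0: wrote 5B at 0x0f = 52e7089b8a
  after D1: wrote 8B at 0x11 = ccd55aa52b481752
  after D2: wrote 2B at 0x19 = 25cc
  after D3: wrote 2B at 0x06 = 2b48
  after D4: wrote 5B at 0x13 = a52b481752
query mem[0x12]=0xd5, mem[0x06]=0x2b, mem[0x08]=0xcc, mem[0x14]=0x2b, mem[0x17]=0x52

MEM[0x12,0x06,0x08,0x14,0x17] = d5 2b cc 2b 52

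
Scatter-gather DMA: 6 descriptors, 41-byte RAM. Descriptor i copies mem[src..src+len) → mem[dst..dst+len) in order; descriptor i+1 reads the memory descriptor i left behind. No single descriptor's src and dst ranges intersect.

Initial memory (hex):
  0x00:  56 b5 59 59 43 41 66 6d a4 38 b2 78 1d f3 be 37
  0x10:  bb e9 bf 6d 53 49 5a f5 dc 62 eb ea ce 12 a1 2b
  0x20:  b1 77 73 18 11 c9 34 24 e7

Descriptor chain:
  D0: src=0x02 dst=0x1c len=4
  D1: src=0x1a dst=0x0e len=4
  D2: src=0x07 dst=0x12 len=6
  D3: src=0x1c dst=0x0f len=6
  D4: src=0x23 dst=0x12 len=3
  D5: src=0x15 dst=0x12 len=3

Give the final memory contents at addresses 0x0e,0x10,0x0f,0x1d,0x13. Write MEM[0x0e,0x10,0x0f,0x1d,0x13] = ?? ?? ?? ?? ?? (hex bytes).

MEM[0x0e,0x10,0x0f,0x1d,0x13] = eb 59 59 59 78

D0: mem[0x1c..0x1f] <- [59 59 43 41]
D1: mem[0x0e..0x11] <- [eb ea 59 59]
D2: mem[0x12..0x17] <- [6d a4 38 b2 78 1d]
D3: mem[0x0f..0x14] <- [59 59 43 41 b1 77]
D4: mem[0x12..0x14] <- [18 11 c9]
D5: mem[0x12..0x14] <- [b2 78 1d]
query mem[0x0e]=0xeb, mem[0x10]=0x59, mem[0x0f]=0x59, mem[0x1d]=0x59, mem[0x13]=0x78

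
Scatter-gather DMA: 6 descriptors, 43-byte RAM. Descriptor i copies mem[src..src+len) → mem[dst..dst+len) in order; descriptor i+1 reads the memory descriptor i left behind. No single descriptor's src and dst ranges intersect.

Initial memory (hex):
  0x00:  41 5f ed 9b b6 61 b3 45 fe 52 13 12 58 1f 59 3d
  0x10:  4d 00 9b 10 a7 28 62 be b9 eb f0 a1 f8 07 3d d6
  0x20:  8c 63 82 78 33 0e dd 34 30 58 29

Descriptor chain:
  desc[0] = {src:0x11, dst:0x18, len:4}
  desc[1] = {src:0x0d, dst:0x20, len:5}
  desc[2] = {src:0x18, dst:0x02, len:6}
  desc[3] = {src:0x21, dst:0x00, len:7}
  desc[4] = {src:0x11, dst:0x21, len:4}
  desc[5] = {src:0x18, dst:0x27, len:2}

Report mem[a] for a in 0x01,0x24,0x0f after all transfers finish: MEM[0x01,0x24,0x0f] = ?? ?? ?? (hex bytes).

MEM[0x01,0x24,0x0f] = 3d a7 3d

#0 dst[0x18+4] := {0x00,0x9b,0x10,0xa7}
#1 dst[0x20+5] := {0x1f,0x59,0x3d,0x4d,0x00}
#2 dst[0x02+6] := {0x00,0x9b,0x10,0xa7,0xf8,0x07}
#3 dst[0x00+7] := {0x59,0x3d,0x4d,0x00,0x0e,0xdd,0x34}
#4 dst[0x21+4] := {0x00,0x9b,0x10,0xa7}
#5 dst[0x27+2] := {0x00,0x9b}
query mem[0x01]=0x3d, mem[0x24]=0xa7, mem[0x0f]=0x3d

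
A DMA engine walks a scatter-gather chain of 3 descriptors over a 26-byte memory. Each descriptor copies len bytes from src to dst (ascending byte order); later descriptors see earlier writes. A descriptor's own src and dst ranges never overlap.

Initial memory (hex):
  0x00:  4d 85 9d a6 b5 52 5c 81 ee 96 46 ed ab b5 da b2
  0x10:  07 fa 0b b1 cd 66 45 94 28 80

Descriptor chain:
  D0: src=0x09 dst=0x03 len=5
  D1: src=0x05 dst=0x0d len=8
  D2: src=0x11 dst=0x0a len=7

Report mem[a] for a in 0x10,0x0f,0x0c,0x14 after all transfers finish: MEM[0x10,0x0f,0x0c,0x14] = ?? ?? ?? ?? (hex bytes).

MEM[0x10,0x0f,0x0c,0x14] = 94 45 ed ab

D0: mem[0x03..0x07] <- [96 46 ed ab b5]
D1: mem[0x0d..0x14] <- [ed ab b5 ee 96 46 ed ab]
D2: mem[0x0a..0x10] <- [96 46 ed ab 66 45 94]
query mem[0x10]=0x94, mem[0x0f]=0x45, mem[0x0c]=0xed, mem[0x14]=0xab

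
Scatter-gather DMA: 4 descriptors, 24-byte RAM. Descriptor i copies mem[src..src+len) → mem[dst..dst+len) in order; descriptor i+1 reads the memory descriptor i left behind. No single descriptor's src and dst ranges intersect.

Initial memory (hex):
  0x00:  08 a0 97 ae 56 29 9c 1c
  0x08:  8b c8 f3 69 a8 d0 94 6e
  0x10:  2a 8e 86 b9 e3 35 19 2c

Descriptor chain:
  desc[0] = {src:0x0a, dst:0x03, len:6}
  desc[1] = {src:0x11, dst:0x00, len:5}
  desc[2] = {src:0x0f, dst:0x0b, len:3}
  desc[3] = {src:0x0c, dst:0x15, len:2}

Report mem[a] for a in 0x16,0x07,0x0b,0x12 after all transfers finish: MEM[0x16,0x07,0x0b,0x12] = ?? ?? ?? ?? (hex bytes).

  after D0: wrote 6B at 0x03 = f369a8d0946e
  after D1: wrote 5B at 0x00 = 8e86b9e335
  after D2: wrote 3B at 0x0b = 6e2a8e
  after D3: wrote 2B at 0x15 = 2a8e
query mem[0x16]=0x8e, mem[0x07]=0x94, mem[0x0b]=0x6e, mem[0x12]=0x86

MEM[0x16,0x07,0x0b,0x12] = 8e 94 6e 86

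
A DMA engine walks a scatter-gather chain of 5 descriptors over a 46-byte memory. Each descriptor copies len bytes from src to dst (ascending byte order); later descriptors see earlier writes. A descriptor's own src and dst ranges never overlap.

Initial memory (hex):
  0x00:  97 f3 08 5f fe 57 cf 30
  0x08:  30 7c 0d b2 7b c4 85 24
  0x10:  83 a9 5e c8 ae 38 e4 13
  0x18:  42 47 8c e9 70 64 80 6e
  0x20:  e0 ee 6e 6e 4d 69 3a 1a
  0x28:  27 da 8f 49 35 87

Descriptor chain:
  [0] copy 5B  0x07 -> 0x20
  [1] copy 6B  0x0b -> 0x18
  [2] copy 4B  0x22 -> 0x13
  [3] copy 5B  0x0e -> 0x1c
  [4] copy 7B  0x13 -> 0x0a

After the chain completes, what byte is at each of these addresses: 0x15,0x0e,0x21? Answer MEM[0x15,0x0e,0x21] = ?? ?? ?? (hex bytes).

#0 dst[0x20+5] := {0x30,0x30,0x7c,0x0d,0xb2}
#1 dst[0x18+6] := {0xb2,0x7b,0xc4,0x85,0x24,0x83}
#2 dst[0x13+4] := {0x7c,0x0d,0xb2,0x69}
#3 dst[0x1c+5] := {0x85,0x24,0x83,0xa9,0x5e}
#4 dst[0x0a+7] := {0x7c,0x0d,0xb2,0x69,0x13,0xb2,0x7b}
query mem[0x15]=0xb2, mem[0x0e]=0x13, mem[0x21]=0x30

MEM[0x15,0x0e,0x21] = b2 13 30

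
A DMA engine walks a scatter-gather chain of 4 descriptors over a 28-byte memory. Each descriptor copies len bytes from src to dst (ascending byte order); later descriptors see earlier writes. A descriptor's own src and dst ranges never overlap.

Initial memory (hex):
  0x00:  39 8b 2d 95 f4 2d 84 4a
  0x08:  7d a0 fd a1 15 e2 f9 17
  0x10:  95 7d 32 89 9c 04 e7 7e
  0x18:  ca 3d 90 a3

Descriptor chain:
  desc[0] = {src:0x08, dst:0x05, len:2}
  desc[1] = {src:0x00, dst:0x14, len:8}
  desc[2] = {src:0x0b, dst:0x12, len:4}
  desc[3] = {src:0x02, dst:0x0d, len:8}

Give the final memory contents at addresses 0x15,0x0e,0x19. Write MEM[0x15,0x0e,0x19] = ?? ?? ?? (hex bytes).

D0: mem[0x05..0x06] <- [7d a0]
D1: mem[0x14..0x1b] <- [39 8b 2d 95 f4 7d a0 4a]
D2: mem[0x12..0x15] <- [a1 15 e2 f9]
D3: mem[0x0d..0x14] <- [2d 95 f4 7d a0 4a 7d a0]
query mem[0x15]=0xf9, mem[0x0e]=0x95, mem[0x19]=0x7d

MEM[0x15,0x0e,0x19] = f9 95 7d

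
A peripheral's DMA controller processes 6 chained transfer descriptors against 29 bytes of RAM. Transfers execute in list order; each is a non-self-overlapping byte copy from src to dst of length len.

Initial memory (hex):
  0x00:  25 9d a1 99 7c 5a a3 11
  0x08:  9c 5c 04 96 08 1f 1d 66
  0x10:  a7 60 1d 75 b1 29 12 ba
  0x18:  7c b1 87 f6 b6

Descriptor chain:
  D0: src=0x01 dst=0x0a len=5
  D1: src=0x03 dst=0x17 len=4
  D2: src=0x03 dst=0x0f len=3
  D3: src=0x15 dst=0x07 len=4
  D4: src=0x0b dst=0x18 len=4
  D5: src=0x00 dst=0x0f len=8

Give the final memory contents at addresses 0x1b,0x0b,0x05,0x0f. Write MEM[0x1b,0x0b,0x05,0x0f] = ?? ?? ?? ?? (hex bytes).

MEM[0x1b,0x0b,0x05,0x0f] = 5a a1 5a 25

D0: mem[0x0a..0x0e] <- [9d a1 99 7c 5a]
D1: mem[0x17..0x1a] <- [99 7c 5a a3]
D2: mem[0x0f..0x11] <- [99 7c 5a]
D3: mem[0x07..0x0a] <- [29 12 99 7c]
D4: mem[0x18..0x1b] <- [a1 99 7c 5a]
D5: mem[0x0f..0x16] <- [25 9d a1 99 7c 5a a3 29]
query mem[0x1b]=0x5a, mem[0x0b]=0xa1, mem[0x05]=0x5a, mem[0x0f]=0x25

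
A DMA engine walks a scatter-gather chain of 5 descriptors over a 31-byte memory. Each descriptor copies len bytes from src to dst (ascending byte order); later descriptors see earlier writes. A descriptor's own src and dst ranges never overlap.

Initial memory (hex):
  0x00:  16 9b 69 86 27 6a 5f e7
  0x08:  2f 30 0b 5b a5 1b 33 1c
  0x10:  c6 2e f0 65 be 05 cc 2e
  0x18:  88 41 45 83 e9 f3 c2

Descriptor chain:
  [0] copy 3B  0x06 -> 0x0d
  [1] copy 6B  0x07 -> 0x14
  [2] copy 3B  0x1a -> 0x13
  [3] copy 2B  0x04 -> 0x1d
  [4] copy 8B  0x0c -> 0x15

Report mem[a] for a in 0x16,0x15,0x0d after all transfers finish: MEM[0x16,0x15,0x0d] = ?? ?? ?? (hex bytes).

#0 dst[0x0d+3] := {0x5f,0xe7,0x2f}
#1 dst[0x14+6] := {0xe7,0x2f,0x30,0x0b,0x5b,0xa5}
#2 dst[0x13+3] := {0x45,0x83,0xe9}
#3 dst[0x1d+2] := {0x27,0x6a}
#4 dst[0x15+8] := {0xa5,0x5f,0xe7,0x2f,0xc6,0x2e,0xf0,0x45}
query mem[0x16]=0x5f, mem[0x15]=0xa5, mem[0x0d]=0x5f

MEM[0x16,0x15,0x0d] = 5f a5 5f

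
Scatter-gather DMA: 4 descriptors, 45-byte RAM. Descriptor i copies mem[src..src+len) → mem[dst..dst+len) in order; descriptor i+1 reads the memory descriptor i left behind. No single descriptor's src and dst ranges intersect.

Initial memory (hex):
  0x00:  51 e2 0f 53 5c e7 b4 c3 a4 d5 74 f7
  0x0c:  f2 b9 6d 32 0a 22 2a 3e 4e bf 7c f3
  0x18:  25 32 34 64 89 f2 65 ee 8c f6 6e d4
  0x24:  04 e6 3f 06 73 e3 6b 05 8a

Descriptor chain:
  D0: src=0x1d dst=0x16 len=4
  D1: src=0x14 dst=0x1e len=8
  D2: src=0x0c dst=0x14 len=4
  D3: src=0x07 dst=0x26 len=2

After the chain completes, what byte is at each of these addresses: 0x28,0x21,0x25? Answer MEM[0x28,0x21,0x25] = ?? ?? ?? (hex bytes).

MEM[0x28,0x21,0x25] = 73 65 64

D0: mem[0x16..0x19] <- [f2 65 ee 8c]
D1: mem[0x1e..0x25] <- [4e bf f2 65 ee 8c 34 64]
D2: mem[0x14..0x17] <- [f2 b9 6d 32]
D3: mem[0x26..0x27] <- [c3 a4]
query mem[0x28]=0x73, mem[0x21]=0x65, mem[0x25]=0x64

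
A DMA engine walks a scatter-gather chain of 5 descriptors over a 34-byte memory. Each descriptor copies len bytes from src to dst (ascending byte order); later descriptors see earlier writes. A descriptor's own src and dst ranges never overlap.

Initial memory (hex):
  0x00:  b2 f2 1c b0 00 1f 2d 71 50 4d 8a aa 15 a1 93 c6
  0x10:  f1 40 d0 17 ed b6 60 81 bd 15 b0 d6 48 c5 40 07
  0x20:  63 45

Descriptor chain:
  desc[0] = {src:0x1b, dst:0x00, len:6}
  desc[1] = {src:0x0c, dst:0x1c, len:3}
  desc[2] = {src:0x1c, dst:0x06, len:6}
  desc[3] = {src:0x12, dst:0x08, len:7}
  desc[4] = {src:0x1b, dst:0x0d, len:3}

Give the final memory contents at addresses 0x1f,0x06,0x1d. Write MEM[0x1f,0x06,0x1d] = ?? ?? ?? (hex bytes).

MEM[0x1f,0x06,0x1d] = 07 15 a1

D0: mem[0x00..0x05] <- [d6 48 c5 40 07 63]
D1: mem[0x1c..0x1e] <- [15 a1 93]
D2: mem[0x06..0x0b] <- [15 a1 93 07 63 45]
D3: mem[0x08..0x0e] <- [d0 17 ed b6 60 81 bd]
D4: mem[0x0d..0x0f] <- [d6 15 a1]
query mem[0x1f]=0x07, mem[0x06]=0x15, mem[0x1d]=0xa1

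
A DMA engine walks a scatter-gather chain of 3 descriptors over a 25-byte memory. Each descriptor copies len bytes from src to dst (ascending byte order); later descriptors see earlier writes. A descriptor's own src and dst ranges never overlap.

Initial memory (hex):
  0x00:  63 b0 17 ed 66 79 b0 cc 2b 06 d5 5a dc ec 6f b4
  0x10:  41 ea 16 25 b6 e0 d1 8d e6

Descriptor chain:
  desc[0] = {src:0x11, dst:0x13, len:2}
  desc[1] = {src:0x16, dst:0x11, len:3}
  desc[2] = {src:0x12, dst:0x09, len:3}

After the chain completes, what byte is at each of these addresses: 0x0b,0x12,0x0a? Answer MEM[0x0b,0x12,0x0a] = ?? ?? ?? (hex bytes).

MEM[0x0b,0x12,0x0a] = 16 8d e6

D0: mem[0x13..0x14] <- [ea 16]
D1: mem[0x11..0x13] <- [d1 8d e6]
D2: mem[0x09..0x0b] <- [8d e6 16]
query mem[0x0b]=0x16, mem[0x12]=0x8d, mem[0x0a]=0xe6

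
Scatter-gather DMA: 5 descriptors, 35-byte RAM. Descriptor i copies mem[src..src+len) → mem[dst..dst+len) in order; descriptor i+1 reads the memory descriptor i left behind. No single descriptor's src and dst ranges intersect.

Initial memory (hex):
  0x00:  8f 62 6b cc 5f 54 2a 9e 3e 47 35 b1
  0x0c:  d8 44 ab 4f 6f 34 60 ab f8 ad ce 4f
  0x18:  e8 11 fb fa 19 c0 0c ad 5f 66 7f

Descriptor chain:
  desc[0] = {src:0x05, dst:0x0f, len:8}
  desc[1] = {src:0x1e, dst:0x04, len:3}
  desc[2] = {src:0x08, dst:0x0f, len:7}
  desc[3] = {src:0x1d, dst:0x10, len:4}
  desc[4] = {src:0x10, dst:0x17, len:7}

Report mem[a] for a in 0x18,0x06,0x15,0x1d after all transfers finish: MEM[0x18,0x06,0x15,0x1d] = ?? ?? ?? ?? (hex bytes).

MEM[0x18,0x06,0x15,0x1d] = 0c 5f ab d8

#0 dst[0x0f+8] := {0x54,0x2a,0x9e,0x3e,0x47,0x35,0xb1,0xd8}
#1 dst[0x04+3] := {0x0c,0xad,0x5f}
#2 dst[0x0f+7] := {0x3e,0x47,0x35,0xb1,0xd8,0x44,0xab}
#3 dst[0x10+4] := {0xc0,0x0c,0xad,0x5f}
#4 dst[0x17+7] := {0xc0,0x0c,0xad,0x5f,0x44,0xab,0xd8}
query mem[0x18]=0x0c, mem[0x06]=0x5f, mem[0x15]=0xab, mem[0x1d]=0xd8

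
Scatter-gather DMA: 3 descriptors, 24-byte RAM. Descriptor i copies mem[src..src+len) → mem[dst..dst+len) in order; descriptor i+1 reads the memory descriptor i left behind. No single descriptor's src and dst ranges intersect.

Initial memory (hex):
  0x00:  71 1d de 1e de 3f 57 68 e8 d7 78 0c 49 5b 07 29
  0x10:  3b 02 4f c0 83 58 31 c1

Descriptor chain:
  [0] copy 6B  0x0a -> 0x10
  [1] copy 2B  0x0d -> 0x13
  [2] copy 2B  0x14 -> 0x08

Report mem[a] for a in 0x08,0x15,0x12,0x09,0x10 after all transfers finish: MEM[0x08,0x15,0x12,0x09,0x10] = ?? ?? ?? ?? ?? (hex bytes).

D0: mem[0x10..0x15] <- [78 0c 49 5b 07 29]
D1: mem[0x13..0x14] <- [5b 07]
D2: mem[0x08..0x09] <- [07 29]
query mem[0x08]=0x07, mem[0x15]=0x29, mem[0x12]=0x49, mem[0x09]=0x29, mem[0x10]=0x78

MEM[0x08,0x15,0x12,0x09,0x10] = 07 29 49 29 78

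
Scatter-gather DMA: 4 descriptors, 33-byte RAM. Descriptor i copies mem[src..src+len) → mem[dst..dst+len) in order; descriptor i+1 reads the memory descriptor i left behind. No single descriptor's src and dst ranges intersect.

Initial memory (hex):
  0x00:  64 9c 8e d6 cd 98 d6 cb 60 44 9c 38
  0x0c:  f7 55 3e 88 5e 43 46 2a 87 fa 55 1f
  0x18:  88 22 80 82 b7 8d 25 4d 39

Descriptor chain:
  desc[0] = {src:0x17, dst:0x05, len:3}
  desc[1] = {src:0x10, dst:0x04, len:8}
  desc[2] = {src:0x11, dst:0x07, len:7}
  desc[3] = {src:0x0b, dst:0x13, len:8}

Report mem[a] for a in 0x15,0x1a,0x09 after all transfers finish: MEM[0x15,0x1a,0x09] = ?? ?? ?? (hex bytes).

[0] 0x17->0x05 len=3 : 1f 88 22
[1] 0x10->0x04 len=8 : 5e 43 46 2a 87 fa 55 1f
[2] 0x11->0x07 len=7 : 43 46 2a 87 fa 55 1f
[3] 0x0b->0x13 len=8 : fa 55 1f 3e 88 5e 43 46
query mem[0x15]=0x1f, mem[0x1a]=0x46, mem[0x09]=0x2a

MEM[0x15,0x1a,0x09] = 1f 46 2a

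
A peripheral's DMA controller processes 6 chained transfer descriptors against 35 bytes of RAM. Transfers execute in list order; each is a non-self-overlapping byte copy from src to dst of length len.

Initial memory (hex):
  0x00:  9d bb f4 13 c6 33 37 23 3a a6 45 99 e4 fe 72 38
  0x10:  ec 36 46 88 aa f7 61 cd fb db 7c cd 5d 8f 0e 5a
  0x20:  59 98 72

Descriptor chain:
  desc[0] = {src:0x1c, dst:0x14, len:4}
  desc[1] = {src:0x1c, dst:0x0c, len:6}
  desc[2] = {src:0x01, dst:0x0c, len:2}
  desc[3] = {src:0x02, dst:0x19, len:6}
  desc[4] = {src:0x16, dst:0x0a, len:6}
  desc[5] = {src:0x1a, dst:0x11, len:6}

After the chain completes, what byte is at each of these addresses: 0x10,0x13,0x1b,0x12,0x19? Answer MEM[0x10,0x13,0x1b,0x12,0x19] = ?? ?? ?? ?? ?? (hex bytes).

[0] 0x1c->0x14 len=4 : 5d 8f 0e 5a
[1] 0x1c->0x0c len=6 : 5d 8f 0e 5a 59 98
[2] 0x01->0x0c len=2 : bb f4
[3] 0x02->0x19 len=6 : f4 13 c6 33 37 23
[4] 0x16->0x0a len=6 : 0e 5a fb f4 13 c6
[5] 0x1a->0x11 len=6 : 13 c6 33 37 23 5a
query mem[0x10]=0x59, mem[0x13]=0x33, mem[0x1b]=0xc6, mem[0x12]=0xc6, mem[0x19]=0xf4

MEM[0x10,0x13,0x1b,0x12,0x19] = 59 33 c6 c6 f4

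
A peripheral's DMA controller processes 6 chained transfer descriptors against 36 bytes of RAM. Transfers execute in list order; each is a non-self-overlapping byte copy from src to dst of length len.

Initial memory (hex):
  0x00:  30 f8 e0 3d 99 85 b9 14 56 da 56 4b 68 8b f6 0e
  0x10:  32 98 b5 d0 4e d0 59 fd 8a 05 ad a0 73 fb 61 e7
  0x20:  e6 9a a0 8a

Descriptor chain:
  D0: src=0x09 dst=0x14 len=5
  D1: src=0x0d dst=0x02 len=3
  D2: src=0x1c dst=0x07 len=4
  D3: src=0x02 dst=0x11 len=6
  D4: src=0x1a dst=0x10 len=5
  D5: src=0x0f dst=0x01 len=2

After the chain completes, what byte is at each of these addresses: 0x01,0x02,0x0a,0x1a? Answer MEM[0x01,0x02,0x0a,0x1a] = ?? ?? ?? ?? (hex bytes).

MEM[0x01,0x02,0x0a,0x1a] = 0e ad e7 ad

#0 dst[0x14+5] := {0xda,0x56,0x4b,0x68,0x8b}
#1 dst[0x02+3] := {0x8b,0xf6,0x0e}
#2 dst[0x07+4] := {0x73,0xfb,0x61,0xe7}
#3 dst[0x11+6] := {0x8b,0xf6,0x0e,0x85,0xb9,0x73}
#4 dst[0x10+5] := {0xad,0xa0,0x73,0xfb,0x61}
#5 dst[0x01+2] := {0x0e,0xad}
query mem[0x01]=0x0e, mem[0x02]=0xad, mem[0x0a]=0xe7, mem[0x1a]=0xad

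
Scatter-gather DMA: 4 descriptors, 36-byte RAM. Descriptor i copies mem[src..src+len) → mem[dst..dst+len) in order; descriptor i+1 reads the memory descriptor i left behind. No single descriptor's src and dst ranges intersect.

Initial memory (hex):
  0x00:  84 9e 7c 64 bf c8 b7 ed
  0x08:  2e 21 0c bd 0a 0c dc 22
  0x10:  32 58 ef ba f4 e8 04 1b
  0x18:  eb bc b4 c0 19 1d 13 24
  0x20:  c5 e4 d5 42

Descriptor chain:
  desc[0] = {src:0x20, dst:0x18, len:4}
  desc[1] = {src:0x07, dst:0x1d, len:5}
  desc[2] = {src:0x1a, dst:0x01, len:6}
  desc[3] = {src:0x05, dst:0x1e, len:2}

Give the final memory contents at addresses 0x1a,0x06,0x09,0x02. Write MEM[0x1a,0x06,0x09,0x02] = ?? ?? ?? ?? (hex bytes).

#0 dst[0x18+4] := {0xc5,0xe4,0xd5,0x42}
#1 dst[0x1d+5] := {0xed,0x2e,0x21,0x0c,0xbd}
#2 dst[0x01+6] := {0xd5,0x42,0x19,0xed,0x2e,0x21}
#3 dst[0x1e+2] := {0x2e,0x21}
query mem[0x1a]=0xd5, mem[0x06]=0x21, mem[0x09]=0x21, mem[0x02]=0x42

MEM[0x1a,0x06,0x09,0x02] = d5 21 21 42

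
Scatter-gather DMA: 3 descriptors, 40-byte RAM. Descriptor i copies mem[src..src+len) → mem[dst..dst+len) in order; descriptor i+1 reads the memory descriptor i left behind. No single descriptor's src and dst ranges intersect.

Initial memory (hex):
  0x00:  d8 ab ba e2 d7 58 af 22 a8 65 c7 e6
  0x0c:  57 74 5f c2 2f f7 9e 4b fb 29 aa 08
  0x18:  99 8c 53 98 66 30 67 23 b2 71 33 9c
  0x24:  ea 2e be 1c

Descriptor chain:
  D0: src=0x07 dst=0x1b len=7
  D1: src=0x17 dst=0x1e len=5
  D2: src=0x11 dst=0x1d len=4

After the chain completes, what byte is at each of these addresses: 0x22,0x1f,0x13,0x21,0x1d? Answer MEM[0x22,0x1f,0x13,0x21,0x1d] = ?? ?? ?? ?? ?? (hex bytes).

MEM[0x22,0x1f,0x13,0x21,0x1d] = 22 4b 4b 53 f7

D0: mem[0x1b..0x21] <- [22 a8 65 c7 e6 57 74]
D1: mem[0x1e..0x22] <- [08 99 8c 53 22]
D2: mem[0x1d..0x20] <- [f7 9e 4b fb]
query mem[0x22]=0x22, mem[0x1f]=0x4b, mem[0x13]=0x4b, mem[0x21]=0x53, mem[0x1d]=0xf7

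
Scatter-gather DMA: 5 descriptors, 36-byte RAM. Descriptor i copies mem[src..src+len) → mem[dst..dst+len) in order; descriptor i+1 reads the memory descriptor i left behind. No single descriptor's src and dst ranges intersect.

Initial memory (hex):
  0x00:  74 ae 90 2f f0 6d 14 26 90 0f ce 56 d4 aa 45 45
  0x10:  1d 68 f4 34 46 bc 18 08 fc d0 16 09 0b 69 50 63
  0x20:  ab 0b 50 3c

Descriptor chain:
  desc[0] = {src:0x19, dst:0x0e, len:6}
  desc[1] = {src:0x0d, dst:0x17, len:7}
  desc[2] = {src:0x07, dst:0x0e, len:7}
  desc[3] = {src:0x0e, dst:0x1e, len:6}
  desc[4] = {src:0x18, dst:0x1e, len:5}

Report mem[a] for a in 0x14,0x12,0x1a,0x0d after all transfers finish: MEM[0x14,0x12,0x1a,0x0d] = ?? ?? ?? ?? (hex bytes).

MEM[0x14,0x12,0x1a,0x0d] = aa 56 09 aa

D0: mem[0x0e..0x13] <- [d0 16 09 0b 69 50]
D1: mem[0x17..0x1d] <- [aa d0 16 09 0b 69 50]
D2: mem[0x0e..0x14] <- [26 90 0f ce 56 d4 aa]
D3: mem[0x1e..0x23] <- [26 90 0f ce 56 d4]
D4: mem[0x1e..0x22] <- [d0 16 09 0b 69]
query mem[0x14]=0xaa, mem[0x12]=0x56, mem[0x1a]=0x09, mem[0x0d]=0xaa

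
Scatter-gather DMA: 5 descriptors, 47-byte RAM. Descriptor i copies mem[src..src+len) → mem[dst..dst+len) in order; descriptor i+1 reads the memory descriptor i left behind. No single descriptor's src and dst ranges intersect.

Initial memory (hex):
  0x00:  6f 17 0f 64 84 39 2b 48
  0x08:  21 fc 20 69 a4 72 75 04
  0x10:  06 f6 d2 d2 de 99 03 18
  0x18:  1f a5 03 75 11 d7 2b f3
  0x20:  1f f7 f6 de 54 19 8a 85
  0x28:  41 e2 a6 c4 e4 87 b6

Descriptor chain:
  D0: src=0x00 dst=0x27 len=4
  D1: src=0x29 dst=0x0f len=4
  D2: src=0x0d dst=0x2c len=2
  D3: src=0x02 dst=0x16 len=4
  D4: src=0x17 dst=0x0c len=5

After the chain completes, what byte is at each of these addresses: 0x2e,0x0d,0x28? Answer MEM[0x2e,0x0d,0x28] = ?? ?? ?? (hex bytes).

MEM[0x2e,0x0d,0x28] = b6 84 17

[0] 0x00->0x27 len=4 : 6f 17 0f 64
[1] 0x29->0x0f len=4 : 0f 64 c4 e4
[2] 0x0d->0x2c len=2 : 72 75
[3] 0x02->0x16 len=4 : 0f 64 84 39
[4] 0x17->0x0c len=5 : 64 84 39 03 75
query mem[0x2e]=0xb6, mem[0x0d]=0x84, mem[0x28]=0x17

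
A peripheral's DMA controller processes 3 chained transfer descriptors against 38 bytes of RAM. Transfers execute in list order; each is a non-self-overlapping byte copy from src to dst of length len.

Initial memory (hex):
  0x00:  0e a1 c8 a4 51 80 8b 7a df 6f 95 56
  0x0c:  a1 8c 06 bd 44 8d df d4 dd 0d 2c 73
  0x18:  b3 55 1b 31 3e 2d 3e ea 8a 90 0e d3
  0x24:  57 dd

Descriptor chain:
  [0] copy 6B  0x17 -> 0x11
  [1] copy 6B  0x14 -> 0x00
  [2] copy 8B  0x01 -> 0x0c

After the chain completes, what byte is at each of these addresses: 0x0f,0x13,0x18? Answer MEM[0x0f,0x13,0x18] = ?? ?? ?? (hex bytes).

MEM[0x0f,0x13,0x18] = b3 df b3

[0] 0x17->0x11 len=6 : 73 b3 55 1b 31 3e
[1] 0x14->0x00 len=6 : 1b 31 3e 73 b3 55
[2] 0x01->0x0c len=8 : 31 3e 73 b3 55 8b 7a df
query mem[0x0f]=0xb3, mem[0x13]=0xdf, mem[0x18]=0xb3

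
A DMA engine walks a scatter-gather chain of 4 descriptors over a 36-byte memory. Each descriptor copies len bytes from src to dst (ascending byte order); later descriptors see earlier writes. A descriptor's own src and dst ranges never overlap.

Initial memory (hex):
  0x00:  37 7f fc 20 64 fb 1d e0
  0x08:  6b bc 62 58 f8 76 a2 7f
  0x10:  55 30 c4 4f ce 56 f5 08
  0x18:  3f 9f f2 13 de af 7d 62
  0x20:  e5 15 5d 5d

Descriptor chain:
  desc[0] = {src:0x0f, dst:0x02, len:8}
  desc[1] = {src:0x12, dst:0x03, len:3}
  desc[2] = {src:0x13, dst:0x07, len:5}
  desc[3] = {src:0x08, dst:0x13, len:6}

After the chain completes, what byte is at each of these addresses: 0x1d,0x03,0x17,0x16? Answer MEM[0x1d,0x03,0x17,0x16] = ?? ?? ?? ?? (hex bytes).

D0: mem[0x02..0x09] <- [7f 55 30 c4 4f ce 56 f5]
D1: mem[0x03..0x05] <- [c4 4f ce]
D2: mem[0x07..0x0b] <- [4f ce 56 f5 08]
D3: mem[0x13..0x18] <- [ce 56 f5 08 f8 76]
query mem[0x1d]=0xaf, mem[0x03]=0xc4, mem[0x17]=0xf8, mem[0x16]=0x08

MEM[0x1d,0x03,0x17,0x16] = af c4 f8 08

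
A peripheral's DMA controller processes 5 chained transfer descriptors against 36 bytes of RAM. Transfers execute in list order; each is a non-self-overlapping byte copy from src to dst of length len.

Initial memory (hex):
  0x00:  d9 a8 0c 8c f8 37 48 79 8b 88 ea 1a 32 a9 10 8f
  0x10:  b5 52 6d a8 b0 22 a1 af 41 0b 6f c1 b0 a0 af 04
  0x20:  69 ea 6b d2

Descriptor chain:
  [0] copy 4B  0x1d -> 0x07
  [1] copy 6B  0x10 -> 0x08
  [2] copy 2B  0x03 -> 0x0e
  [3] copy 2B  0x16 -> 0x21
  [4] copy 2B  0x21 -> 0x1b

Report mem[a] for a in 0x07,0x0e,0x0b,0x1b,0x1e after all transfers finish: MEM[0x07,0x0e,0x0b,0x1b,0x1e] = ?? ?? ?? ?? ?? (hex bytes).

  after D0: wrote 4B at 0x07 = a0af0469
  after D1: wrote 6B at 0x08 = b5526da8b022
  after D2: wrote 2B at 0x0e = 8cf8
  after D3: wrote 2B at 0x21 = a1af
  after D4: wrote 2B at 0x1b = a1af
query mem[0x07]=0xa0, mem[0x0e]=0x8c, mem[0x0b]=0xa8, mem[0x1b]=0xa1, mem[0x1e]=0xaf

MEM[0x07,0x0e,0x0b,0x1b,0x1e] = a0 8c a8 a1 af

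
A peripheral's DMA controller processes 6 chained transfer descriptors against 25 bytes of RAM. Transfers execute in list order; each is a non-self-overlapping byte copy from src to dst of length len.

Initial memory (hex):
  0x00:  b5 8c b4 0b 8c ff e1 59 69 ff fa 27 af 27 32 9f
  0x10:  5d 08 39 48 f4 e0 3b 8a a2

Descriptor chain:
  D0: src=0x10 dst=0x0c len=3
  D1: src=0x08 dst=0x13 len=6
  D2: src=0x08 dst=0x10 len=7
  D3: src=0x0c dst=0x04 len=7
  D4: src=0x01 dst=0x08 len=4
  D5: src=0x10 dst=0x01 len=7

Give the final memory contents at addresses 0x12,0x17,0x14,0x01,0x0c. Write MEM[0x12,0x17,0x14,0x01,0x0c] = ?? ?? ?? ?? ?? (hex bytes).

[0] 0x10->0x0c len=3 : 5d 08 39
[1] 0x08->0x13 len=6 : 69 ff fa 27 5d 08
[2] 0x08->0x10 len=7 : 69 ff fa 27 5d 08 39
[3] 0x0c->0x04 len=7 : 5d 08 39 9f 69 ff fa
[4] 0x01->0x08 len=4 : 8c b4 0b 5d
[5] 0x10->0x01 len=7 : 69 ff fa 27 5d 08 39
query mem[0x12]=0xfa, mem[0x17]=0x5d, mem[0x14]=0x5d, mem[0x01]=0x69, mem[0x0c]=0x5d

MEM[0x12,0x17,0x14,0x01,0x0c] = fa 5d 5d 69 5d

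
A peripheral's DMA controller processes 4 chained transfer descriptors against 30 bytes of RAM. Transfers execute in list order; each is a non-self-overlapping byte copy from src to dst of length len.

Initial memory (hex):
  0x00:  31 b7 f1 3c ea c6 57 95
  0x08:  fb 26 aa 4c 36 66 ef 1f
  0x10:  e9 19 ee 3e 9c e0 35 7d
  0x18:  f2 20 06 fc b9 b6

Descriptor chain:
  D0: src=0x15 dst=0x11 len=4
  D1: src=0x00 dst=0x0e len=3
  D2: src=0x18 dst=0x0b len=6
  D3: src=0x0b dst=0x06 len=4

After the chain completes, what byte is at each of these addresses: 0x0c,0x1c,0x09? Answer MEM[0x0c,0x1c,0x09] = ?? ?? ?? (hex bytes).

MEM[0x0c,0x1c,0x09] = 20 b9 fc

D0: mem[0x11..0x14] <- [e0 35 7d f2]
D1: mem[0x0e..0x10] <- [31 b7 f1]
D2: mem[0x0b..0x10] <- [f2 20 06 fc b9 b6]
D3: mem[0x06..0x09] <- [f2 20 06 fc]
query mem[0x0c]=0x20, mem[0x1c]=0xb9, mem[0x09]=0xfc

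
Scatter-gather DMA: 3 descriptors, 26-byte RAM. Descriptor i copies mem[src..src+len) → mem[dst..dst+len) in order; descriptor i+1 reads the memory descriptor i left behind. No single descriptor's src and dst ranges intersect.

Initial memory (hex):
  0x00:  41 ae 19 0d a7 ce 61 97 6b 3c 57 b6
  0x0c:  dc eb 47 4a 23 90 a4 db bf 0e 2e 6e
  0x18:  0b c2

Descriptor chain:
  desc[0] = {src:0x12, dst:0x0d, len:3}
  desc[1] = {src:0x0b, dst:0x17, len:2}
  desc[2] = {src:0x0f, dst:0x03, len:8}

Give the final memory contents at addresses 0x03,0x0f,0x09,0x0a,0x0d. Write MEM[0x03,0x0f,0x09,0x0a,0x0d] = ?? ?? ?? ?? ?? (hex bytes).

[0] 0x12->0x0d len=3 : a4 db bf
[1] 0x0b->0x17 len=2 : b6 dc
[2] 0x0f->0x03 len=8 : bf 23 90 a4 db bf 0e 2e
query mem[0x03]=0xbf, mem[0x0f]=0xbf, mem[0x09]=0x0e, mem[0x0a]=0x2e, mem[0x0d]=0xa4

MEM[0x03,0x0f,0x09,0x0a,0x0d] = bf bf 0e 2e a4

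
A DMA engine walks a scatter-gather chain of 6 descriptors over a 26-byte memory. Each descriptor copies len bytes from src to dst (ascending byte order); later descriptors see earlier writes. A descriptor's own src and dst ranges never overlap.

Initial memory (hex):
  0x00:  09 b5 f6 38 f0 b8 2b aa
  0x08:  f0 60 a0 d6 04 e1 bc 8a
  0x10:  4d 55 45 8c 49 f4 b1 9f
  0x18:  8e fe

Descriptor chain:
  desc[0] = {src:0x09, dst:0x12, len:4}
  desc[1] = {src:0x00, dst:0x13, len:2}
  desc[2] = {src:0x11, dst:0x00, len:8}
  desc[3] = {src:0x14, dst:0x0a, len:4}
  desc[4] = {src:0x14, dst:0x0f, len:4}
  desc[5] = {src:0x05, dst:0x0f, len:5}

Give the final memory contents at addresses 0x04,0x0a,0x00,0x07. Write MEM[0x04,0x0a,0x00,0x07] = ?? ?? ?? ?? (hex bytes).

MEM[0x04,0x0a,0x00,0x07] = 04 b5 55 8e

  after D0: wrote 4B at 0x12 = 60a0d604
  after D1: wrote 2B at 0x13 = 09b5
  after D2: wrote 8B at 0x00 = 556009b504b19f8e
  after D3: wrote 4B at 0x0a = b504b19f
  after D4: wrote 4B at 0x0f = b504b19f
  after D5: wrote 5B at 0x0f = b19f8ef060
query mem[0x04]=0x04, mem[0x0a]=0xb5, mem[0x00]=0x55, mem[0x07]=0x8e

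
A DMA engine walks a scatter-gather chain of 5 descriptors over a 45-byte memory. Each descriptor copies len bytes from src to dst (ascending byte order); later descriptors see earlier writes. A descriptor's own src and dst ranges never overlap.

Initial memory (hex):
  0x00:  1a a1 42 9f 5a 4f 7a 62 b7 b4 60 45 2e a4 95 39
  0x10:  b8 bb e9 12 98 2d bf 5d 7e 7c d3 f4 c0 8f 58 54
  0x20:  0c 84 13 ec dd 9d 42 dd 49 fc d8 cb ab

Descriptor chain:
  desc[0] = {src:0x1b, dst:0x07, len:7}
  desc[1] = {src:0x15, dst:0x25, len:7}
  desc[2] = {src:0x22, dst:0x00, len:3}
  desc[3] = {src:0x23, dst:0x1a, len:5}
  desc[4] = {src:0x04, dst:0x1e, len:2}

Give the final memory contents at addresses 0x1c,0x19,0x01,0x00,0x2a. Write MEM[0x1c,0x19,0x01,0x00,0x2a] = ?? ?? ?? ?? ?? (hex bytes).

  after D0: wrote 7B at 0x07 = f4c08f58540c84
  after D1: wrote 7B at 0x25 = 2dbf5d7e7cd3f4
  after D2: wrote 3B at 0x00 = 13ecdd
  after D3: wrote 5B at 0x1a = ecdd2dbf5d
  after D4: wrote 2B at 0x1e = 5a4f
query mem[0x1c]=0x2d, mem[0x19]=0x7c, mem[0x01]=0xec, mem[0x00]=0x13, mem[0x2a]=0xd3

MEM[0x1c,0x19,0x01,0x00,0x2a] = 2d 7c ec 13 d3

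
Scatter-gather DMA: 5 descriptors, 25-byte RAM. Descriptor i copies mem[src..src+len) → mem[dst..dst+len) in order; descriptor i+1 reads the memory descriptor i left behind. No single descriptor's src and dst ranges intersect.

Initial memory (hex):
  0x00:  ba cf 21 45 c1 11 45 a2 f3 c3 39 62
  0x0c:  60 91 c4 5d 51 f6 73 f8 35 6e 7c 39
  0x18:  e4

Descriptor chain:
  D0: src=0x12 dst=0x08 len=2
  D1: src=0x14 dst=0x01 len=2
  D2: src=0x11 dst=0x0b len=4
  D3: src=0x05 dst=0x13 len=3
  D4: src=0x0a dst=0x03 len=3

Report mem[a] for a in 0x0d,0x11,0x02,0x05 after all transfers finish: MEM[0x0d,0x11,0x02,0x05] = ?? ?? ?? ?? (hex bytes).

MEM[0x0d,0x11,0x02,0x05] = f8 f6 6e 73

[0] 0x12->0x08 len=2 : 73 f8
[1] 0x14->0x01 len=2 : 35 6e
[2] 0x11->0x0b len=4 : f6 73 f8 35
[3] 0x05->0x13 len=3 : 11 45 a2
[4] 0x0a->0x03 len=3 : 39 f6 73
query mem[0x0d]=0xf8, mem[0x11]=0xf6, mem[0x02]=0x6e, mem[0x05]=0x73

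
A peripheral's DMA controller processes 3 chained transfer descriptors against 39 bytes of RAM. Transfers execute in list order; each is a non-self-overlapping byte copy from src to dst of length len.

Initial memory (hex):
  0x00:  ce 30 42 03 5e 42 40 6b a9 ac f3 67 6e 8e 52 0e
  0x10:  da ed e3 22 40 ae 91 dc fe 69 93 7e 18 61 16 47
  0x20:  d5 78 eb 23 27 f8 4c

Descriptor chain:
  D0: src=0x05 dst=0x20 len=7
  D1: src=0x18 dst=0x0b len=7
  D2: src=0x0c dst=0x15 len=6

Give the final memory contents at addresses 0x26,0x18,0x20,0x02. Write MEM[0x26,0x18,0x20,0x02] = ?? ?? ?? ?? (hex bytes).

[0] 0x05->0x20 len=7 : 42 40 6b a9 ac f3 67
[1] 0x18->0x0b len=7 : fe 69 93 7e 18 61 16
[2] 0x0c->0x15 len=6 : 69 93 7e 18 61 16
query mem[0x26]=0x67, mem[0x18]=0x18, mem[0x20]=0x42, mem[0x02]=0x42

MEM[0x26,0x18,0x20,0x02] = 67 18 42 42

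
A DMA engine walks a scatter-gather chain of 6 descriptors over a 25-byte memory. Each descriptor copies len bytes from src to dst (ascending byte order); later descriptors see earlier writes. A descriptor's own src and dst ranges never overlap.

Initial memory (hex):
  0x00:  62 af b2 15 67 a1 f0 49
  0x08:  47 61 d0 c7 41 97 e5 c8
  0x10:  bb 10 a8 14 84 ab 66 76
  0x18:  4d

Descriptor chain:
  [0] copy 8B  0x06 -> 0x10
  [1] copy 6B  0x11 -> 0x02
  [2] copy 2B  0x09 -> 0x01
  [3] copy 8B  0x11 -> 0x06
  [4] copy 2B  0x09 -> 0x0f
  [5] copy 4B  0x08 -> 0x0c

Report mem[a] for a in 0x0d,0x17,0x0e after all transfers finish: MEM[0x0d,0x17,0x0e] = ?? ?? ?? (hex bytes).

MEM[0x0d,0x17,0x0e] = d0 97 c7

[0] 0x06->0x10 len=8 : f0 49 47 61 d0 c7 41 97
[1] 0x11->0x02 len=6 : 49 47 61 d0 c7 41
[2] 0x09->0x01 len=2 : 61 d0
[3] 0x11->0x06 len=8 : 49 47 61 d0 c7 41 97 4d
[4] 0x09->0x0f len=2 : d0 c7
[5] 0x08->0x0c len=4 : 61 d0 c7 41
query mem[0x0d]=0xd0, mem[0x17]=0x97, mem[0x0e]=0xc7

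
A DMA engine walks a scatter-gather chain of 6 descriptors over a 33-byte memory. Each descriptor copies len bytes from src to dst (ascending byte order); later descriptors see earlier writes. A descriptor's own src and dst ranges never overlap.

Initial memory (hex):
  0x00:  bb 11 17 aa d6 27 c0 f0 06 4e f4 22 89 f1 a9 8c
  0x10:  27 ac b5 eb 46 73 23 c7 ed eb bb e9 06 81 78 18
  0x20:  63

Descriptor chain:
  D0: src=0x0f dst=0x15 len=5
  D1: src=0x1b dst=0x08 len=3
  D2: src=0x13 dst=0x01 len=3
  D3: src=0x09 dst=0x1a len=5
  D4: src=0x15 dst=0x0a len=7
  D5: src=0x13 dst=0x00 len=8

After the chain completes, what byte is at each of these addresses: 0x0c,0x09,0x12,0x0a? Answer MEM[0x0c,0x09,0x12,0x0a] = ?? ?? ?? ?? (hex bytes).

MEM[0x0c,0x09,0x12,0x0a] = ac 06 b5 8c

D0: mem[0x15..0x19] <- [8c 27 ac b5 eb]
D1: mem[0x08..0x0a] <- [e9 06 81]
D2: mem[0x01..0x03] <- [eb 46 8c]
D3: mem[0x1a..0x1e] <- [06 81 22 89 f1]
D4: mem[0x0a..0x10] <- [8c 27 ac b5 eb 06 81]
D5: mem[0x00..0x07] <- [eb 46 8c 27 ac b5 eb 06]
query mem[0x0c]=0xac, mem[0x09]=0x06, mem[0x12]=0xb5, mem[0x0a]=0x8c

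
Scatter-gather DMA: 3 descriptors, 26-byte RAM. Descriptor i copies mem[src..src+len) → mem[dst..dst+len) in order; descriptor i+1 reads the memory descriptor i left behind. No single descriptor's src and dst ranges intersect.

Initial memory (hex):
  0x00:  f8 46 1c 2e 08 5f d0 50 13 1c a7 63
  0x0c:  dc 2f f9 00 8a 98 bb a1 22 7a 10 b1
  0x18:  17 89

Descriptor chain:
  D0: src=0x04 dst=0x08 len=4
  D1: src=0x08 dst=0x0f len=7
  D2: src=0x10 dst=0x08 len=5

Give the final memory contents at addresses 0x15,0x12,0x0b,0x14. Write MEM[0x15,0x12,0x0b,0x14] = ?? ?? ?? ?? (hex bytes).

D0: mem[0x08..0x0b] <- [08 5f d0 50]
D1: mem[0x0f..0x15] <- [08 5f d0 50 dc 2f f9]
D2: mem[0x08..0x0c] <- [5f d0 50 dc 2f]
query mem[0x15]=0xf9, mem[0x12]=0x50, mem[0x0b]=0xdc, mem[0x14]=0x2f

MEM[0x15,0x12,0x0b,0x14] = f9 50 dc 2f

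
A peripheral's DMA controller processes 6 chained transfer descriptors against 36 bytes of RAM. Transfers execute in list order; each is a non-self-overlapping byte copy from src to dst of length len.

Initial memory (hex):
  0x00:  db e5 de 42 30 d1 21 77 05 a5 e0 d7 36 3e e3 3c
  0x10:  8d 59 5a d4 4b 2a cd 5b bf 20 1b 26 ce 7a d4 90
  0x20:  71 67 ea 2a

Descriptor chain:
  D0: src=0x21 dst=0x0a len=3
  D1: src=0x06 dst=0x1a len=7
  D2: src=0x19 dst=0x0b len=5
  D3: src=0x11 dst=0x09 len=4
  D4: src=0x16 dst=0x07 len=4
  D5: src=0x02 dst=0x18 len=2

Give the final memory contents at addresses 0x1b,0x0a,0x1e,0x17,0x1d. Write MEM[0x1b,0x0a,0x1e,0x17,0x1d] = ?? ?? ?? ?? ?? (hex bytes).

#0 dst[0x0a+3] := {0x67,0xea,0x2a}
#1 dst[0x1a+7] := {0x21,0x77,0x05,0xa5,0x67,0xea,0x2a}
#2 dst[0x0b+5] := {0x20,0x21,0x77,0x05,0xa5}
#3 dst[0x09+4] := {0x59,0x5a,0xd4,0x4b}
#4 dst[0x07+4] := {0xcd,0x5b,0xbf,0x20}
#5 dst[0x18+2] := {0xde,0x42}
query mem[0x1b]=0x77, mem[0x0a]=0x20, mem[0x1e]=0x67, mem[0x17]=0x5b, mem[0x1d]=0xa5

MEM[0x1b,0x0a,0x1e,0x17,0x1d] = 77 20 67 5b a5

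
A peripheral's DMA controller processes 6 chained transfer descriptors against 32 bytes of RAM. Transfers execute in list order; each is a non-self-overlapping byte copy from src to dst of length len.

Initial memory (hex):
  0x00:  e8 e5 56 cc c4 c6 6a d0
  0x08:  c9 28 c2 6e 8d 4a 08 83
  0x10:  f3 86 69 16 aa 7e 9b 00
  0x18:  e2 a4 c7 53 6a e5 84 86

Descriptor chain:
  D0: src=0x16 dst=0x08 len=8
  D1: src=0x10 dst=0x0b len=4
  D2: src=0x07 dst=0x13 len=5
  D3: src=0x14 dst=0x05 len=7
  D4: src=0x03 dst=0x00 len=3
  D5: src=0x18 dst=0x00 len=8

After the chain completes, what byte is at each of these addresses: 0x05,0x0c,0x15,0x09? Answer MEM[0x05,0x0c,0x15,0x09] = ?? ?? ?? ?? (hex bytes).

D0: mem[0x08..0x0f] <- [9b 00 e2 a4 c7 53 6a e5]
D1: mem[0x0b..0x0e] <- [f3 86 69 16]
D2: mem[0x13..0x17] <- [d0 9b 00 e2 f3]
D3: mem[0x05..0x0b] <- [9b 00 e2 f3 e2 a4 c7]
D4: mem[0x00..0x02] <- [cc c4 9b]
D5: mem[0x00..0x07] <- [e2 a4 c7 53 6a e5 84 86]
query mem[0x05]=0xe5, mem[0x0c]=0x86, mem[0x15]=0x00, mem[0x09]=0xe2

MEM[0x05,0x0c,0x15,0x09] = e5 86 00 e2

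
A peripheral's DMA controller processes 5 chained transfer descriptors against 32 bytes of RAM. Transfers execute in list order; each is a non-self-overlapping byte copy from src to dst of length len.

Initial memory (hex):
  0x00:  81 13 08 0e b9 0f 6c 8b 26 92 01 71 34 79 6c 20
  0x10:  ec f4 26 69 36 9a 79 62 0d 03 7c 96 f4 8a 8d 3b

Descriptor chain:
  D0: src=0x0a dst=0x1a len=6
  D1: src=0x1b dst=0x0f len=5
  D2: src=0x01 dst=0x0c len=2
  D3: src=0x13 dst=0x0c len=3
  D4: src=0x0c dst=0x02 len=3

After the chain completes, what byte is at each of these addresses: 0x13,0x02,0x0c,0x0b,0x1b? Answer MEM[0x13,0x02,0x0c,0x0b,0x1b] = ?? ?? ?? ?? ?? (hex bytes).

MEM[0x13,0x02,0x0c,0x0b,0x1b] = 20 20 20 71 71

#0 dst[0x1a+6] := {0x01,0x71,0x34,0x79,0x6c,0x20}
#1 dst[0x0f+5] := {0x71,0x34,0x79,0x6c,0x20}
#2 dst[0x0c+2] := {0x13,0x08}
#3 dst[0x0c+3] := {0x20,0x36,0x9a}
#4 dst[0x02+3] := {0x20,0x36,0x9a}
query mem[0x13]=0x20, mem[0x02]=0x20, mem[0x0c]=0x20, mem[0x0b]=0x71, mem[0x1b]=0x71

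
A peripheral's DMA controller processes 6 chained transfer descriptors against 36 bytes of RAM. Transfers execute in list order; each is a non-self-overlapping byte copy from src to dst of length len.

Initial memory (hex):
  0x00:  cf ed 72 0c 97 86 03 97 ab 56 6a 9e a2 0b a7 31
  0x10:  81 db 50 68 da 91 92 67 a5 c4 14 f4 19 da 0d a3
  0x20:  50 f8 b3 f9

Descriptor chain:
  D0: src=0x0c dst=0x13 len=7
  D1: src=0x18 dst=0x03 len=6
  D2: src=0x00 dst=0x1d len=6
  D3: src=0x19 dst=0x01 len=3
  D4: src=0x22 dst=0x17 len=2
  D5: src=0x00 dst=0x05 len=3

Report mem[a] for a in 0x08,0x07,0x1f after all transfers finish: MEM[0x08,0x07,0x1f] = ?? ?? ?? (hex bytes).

D0: mem[0x13..0x19] <- [a2 0b a7 31 81 db 50]
D1: mem[0x03..0x08] <- [db 50 14 f4 19 da]
D2: mem[0x1d..0x22] <- [cf ed 72 db 50 14]
D3: mem[0x01..0x03] <- [50 14 f4]
D4: mem[0x17..0x18] <- [14 f9]
D5: mem[0x05..0x07] <- [cf 50 14]
query mem[0x08]=0xda, mem[0x07]=0x14, mem[0x1f]=0x72

MEM[0x08,0x07,0x1f] = da 14 72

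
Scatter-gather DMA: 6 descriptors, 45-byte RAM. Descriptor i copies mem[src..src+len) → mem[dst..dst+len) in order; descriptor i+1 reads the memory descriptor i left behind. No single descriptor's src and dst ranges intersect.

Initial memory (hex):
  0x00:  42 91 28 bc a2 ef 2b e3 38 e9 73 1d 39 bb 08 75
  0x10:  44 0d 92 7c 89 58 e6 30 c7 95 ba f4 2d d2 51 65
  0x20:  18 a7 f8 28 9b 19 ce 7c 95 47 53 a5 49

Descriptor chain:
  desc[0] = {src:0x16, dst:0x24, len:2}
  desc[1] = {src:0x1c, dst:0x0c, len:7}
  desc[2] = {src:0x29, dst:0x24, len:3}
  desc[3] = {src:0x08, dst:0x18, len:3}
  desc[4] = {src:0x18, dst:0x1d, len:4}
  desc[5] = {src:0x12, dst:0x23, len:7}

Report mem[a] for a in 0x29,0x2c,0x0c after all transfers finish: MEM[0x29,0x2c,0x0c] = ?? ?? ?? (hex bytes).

D0: mem[0x24..0x25] <- [e6 30]
D1: mem[0x0c..0x12] <- [2d d2 51 65 18 a7 f8]
D2: mem[0x24..0x26] <- [47 53 a5]
D3: mem[0x18..0x1a] <- [38 e9 73]
D4: mem[0x1d..0x20] <- [38 e9 73 f4]
D5: mem[0x23..0x29] <- [f8 7c 89 58 e6 30 38]
query mem[0x29]=0x38, mem[0x2c]=0x49, mem[0x0c]=0x2d

MEM[0x29,0x2c,0x0c] = 38 49 2d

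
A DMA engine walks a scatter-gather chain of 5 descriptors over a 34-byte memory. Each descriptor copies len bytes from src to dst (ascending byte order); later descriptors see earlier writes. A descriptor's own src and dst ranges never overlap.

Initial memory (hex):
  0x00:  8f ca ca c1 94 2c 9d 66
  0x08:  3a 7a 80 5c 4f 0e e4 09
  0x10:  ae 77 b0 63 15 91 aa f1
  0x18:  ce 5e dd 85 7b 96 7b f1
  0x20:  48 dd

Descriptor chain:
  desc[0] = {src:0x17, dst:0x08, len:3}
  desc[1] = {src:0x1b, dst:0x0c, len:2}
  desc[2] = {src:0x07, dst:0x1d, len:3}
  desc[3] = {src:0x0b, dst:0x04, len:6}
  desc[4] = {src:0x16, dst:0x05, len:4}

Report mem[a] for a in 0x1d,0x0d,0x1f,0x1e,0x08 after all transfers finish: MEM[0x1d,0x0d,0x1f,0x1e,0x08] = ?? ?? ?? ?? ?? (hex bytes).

  after D0: wrote 3B at 0x08 = f1ce5e
  after D1: wrote 2B at 0x0c = 857b
  after D2: wrote 3B at 0x1d = 66f1ce
  after D3: wrote 6B at 0x04 = 5c857be409ae
  after D4: wrote 4B at 0x05 = aaf1ce5e
query mem[0x1d]=0x66, mem[0x0d]=0x7b, mem[0x1f]=0xce, mem[0x1e]=0xf1, mem[0x08]=0x5e

MEM[0x1d,0x0d,0x1f,0x1e,0x08] = 66 7b ce f1 5e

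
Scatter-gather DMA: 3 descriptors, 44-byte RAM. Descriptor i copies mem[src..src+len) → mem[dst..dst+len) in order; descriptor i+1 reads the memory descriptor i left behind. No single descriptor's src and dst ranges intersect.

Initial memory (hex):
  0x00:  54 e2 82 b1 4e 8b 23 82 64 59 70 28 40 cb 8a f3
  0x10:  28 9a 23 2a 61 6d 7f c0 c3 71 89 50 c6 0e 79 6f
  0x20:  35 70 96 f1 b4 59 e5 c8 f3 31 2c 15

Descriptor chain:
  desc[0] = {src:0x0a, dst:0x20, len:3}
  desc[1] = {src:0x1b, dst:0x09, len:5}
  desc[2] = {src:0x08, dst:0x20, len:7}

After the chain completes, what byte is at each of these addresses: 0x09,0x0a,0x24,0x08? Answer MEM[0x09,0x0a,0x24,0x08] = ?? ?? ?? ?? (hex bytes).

MEM[0x09,0x0a,0x24,0x08] = 50 c6 79 64

  after D0: wrote 3B at 0x20 = 702840
  after D1: wrote 5B at 0x09 = 50c60e796f
  after D2: wrote 7B at 0x20 = 6450c60e796f8a
query mem[0x09]=0x50, mem[0x0a]=0xc6, mem[0x24]=0x79, mem[0x08]=0x64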